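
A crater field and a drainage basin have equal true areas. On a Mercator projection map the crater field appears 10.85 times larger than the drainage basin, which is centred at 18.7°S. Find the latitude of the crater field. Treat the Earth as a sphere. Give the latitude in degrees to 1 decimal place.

73.3°

For equal true areas on Mercator, apparent areas scale as sec²φ, so the ratio is cos²φ₂ / cos²φ₁.
cos²φ₂ / cos²φ₁ = 10.85  ⇒  cos φ₁ = cos 18.7° / √10.85 = 0.9472/3.294 = 0.2876.
φ₁ = arccos(0.2876) ≈ 73.3°.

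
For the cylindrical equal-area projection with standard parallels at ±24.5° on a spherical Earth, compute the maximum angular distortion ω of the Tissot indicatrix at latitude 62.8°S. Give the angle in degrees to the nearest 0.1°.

For cylindrical equal-area with standard parallel φ₀, h = cos φ / cos φ₀ and k = cos φ₀ / cos φ, so h·k = 1.
At 62.8°: h = 0.5023, k = 1.991; principal scales a = 1.991, b = 0.5023.
sin(ω/2) = (a − b)/(a + b) = 1.488/2.493 = 0.5970, so ω = 2 arcsin(0.5970) ≈ 73.3°.

73.3°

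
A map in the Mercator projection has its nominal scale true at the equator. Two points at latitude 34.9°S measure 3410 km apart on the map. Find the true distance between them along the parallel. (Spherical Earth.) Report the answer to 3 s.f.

Mercator is conformal, so the point scale is isotropic: h = k = sec φ = 1/cos φ.
Along the parallel at 34.9°, map distances are exaggerated by k = sec 34.9° = 1.219.
True distance = 3410 / 1.219 = 3410 × cos 34.9° ≈ 2800 km.

2800 km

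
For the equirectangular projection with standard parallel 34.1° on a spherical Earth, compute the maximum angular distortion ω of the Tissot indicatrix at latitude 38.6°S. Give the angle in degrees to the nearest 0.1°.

3.3°

With standard parallel φ₀ = 34.1°, the equirectangular projection gives x = Rλ cos φ₀, y = Rφ, so h = 1 and k = cos 34.1° / cos φ.
At 38.6°: h = 1.000, k = 1.060; principal scales a = 1.060, b = 1.000.
sin(ω/2) = (a − b)/(a + b) = 0.05955/2.060 = 0.02891, so ω = 2 arcsin(0.02891) ≈ 3.3°.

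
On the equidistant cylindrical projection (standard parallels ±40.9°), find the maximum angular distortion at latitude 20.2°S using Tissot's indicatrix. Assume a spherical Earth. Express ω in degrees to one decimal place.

With standard parallel φ₀ = 40.9°, the equirectangular projection gives x = Rλ cos φ₀, y = Rφ, so h = 1 and k = cos 40.9° / cos φ.
At 20.2°: h = 1.000, k = 0.8054; principal scales a = 1.000, b = 0.8054.
sin(ω/2) = (a − b)/(a + b) = 0.1946/1.805 = 0.1078, so ω = 2 arcsin(0.1078) ≈ 12.4°.

12.4°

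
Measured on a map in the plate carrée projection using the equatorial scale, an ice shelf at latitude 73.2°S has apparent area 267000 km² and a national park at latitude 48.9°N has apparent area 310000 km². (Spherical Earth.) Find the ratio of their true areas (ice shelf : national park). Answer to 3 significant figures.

0.379

On the plate carrée, areal scale = h·k = 1 × sec φ, so true area = apparent × cos φ.
True area of ice shelf: 267000 × cos(73.2°) = 267000 × 0.2890 = 77170 km².
True area of national park: 310000 × cos(48.9°) = 310000 × 0.6574 = 203800 km².
Ratio = 77170 / 203800 ≈ 0.379.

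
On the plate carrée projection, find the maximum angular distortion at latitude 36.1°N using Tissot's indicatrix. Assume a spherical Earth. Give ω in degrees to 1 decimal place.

12.2°

In the plate carrée (x = Rλ, y = Rφ), meridians are true-scale (h = 1) and parallels are stretched by k = sec φ.
At 36.1°: h = 1.000, k = 1.238; principal scales a = 1.238, b = 1.000.
sin(ω/2) = (a − b)/(a + b) = 0.2376/2.238 = 0.1062, so ω = 2 arcsin(0.1062) ≈ 12.2°.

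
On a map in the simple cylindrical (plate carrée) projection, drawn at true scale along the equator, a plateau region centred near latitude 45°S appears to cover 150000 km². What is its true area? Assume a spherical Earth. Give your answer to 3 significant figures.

106000 km²

Plate carrée maps x = Rλ, y = Rφ. The meridian scale is h = 1 and the parallel scale is k = 1/cos φ = sec φ.
Areal scale = h·k = 1 × sec φ; at 45°, h = 1.000, k = 1.414, so h·k = 1.414.
True area = apparent / (areal scale) = 150000 / 1.414 ≈ 106000 km².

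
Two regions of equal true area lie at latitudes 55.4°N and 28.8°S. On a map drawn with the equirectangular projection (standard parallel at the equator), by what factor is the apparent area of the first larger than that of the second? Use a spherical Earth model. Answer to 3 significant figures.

1.54

Plate carrée maps x = Rλ, y = Rφ. The meridian scale is h = 1 and the parallel scale is k = 1/cos φ = sec φ.
Areal scale at 55.4°: h·k = 1.000 × 1.761 = 1.761.
Areal scale at 28.8°: h·k = 1.000 × 1.141 = 1.141.
Ratio = 1.761/1.141 ≈ 1.54.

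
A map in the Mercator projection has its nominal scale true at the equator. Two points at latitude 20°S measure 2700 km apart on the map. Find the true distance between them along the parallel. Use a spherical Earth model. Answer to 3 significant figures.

Mercator is conformal, so the point scale is isotropic: h = k = sec φ = 1/cos φ.
Along the parallel at 20°, map distances are exaggerated by k = sec 20° = 1.064.
True distance = 2700 / 1.064 = 2700 × cos 20° ≈ 2540 km.

2540 km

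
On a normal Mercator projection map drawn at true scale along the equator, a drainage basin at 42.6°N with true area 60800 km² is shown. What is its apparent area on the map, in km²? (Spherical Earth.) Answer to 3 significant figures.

112000 km²

The Mercator projection is conformal; its linear scale factor is the same in every direction and equals sec φ = 1/cos φ.
Areal scale = k² = sec²φ = 1/cos²(42.6°) = 1/0.7361² = 1.846.
Apparent area = 60800 × 1.846 ≈ 112000 km².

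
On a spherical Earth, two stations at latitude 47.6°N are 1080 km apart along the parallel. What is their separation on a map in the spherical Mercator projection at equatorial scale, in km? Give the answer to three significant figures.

1600 km

The Mercator projection is conformal; its linear scale factor is the same in every direction and equals sec φ = 1/cos φ.
Along the parallel, k = sec 47.6° = 1/0.6743 = 1.483.
Map distance = 1080 × 1.483 ≈ 1600 km.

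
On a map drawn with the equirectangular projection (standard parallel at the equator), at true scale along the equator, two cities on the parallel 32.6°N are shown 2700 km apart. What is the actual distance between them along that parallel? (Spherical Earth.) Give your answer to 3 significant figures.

Plate carrée maps x = Rλ, y = Rφ. The meridian scale is h = 1 and the parallel scale is k = 1/cos φ = sec φ.
Along the parallel at 32.6°, map distances are exaggerated by k = sec 32.6° = 1.187.
True distance = 2700 / 1.187 = 2700 × cos 32.6° ≈ 2270 km.

2270 km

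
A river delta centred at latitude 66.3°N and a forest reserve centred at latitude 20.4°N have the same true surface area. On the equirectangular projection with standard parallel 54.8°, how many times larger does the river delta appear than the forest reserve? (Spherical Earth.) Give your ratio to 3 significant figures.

2.33

The equidistant cylindrical projection with φ₀ = 54.8° has h = 1 (meridians true) and k = cos φ₀ / cos φ along parallels.
Areal scale at 66.3°: h·k = 1.000 × 1.434 = 1.434.
Areal scale at 20.4°: h·k = 1.000 × 0.6150 = 0.6150.
Ratio = 1.434/0.6150 ≈ 2.33.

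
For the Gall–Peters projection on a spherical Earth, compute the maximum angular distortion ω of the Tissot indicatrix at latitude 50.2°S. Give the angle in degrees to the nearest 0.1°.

11.4°

The Gall–Peters projection is cylindrical equal-area with φ₀ = 45°. Cylindrical equal-area (φ₀ = 45°): h = cos φ / cos 45° along meridians, k = cos 45° / cos φ along parallels; h·k = 1.
At 50.2°: h = 0.9053, k = 1.105; principal scales a = 1.105, b = 0.9053.
sin(ω/2) = (a − b)/(a + b) = 0.1994/2.010 = 0.09921, so ω = 2 arcsin(0.09921) ≈ 11.4°.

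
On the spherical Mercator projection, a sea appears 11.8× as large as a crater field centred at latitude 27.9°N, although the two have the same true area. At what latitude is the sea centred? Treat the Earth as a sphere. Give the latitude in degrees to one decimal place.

75.1°

For equal true areas on Mercator, apparent areas scale as sec²φ, so the ratio is cos²φ₂ / cos²φ₁.
cos²φ₂ / cos²φ₁ = 11.8  ⇒  cos φ₁ = cos 27.9° / √11.8 = 0.8838/3.435 = 0.2573.
φ₁ = arccos(0.2573) ≈ 75.1°.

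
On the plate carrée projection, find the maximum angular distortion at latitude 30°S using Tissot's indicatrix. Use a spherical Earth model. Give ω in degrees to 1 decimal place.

8.2°

In the plate carrée (x = Rλ, y = Rφ), meridians are true-scale (h = 1) and parallels are stretched by k = sec φ.
At 30°: h = 1.000, k = 1.155; principal scales a = 1.155, b = 1.000.
sin(ω/2) = (a − b)/(a + b) = 0.1547/2.155 = 0.07180, so ω = 2 arcsin(0.07180) ≈ 8.2°.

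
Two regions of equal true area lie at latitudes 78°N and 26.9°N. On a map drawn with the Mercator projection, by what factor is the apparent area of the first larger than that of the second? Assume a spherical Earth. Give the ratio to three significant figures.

18.4

Mercator areal scale is sec²φ.
At 78°: sec²(78°) = 1/0.2079² = 23.13.
At 26.9°: sec²(26.9°) = 1/0.8918² = 1.257.
Ratio = 23.13/1.257 = cos²(26.9°)/cos²(78°) ≈ 18.4.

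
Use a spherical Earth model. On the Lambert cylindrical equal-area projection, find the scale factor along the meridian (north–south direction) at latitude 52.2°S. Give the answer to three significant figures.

0.613

The Lambert cylindrical equal-area projection is the cylindrical equal-area projection with its standard parallel at the equator (φ₀ = 0). A cylindrical equal-area projection with standard parallel φ₀ has meridian scale h = cos φ / cos φ₀ and parallel scale k = cos φ₀ / cos φ (so areas are preserved, h·k = 1).
h = cos 52.2° / cos 0° = 0.6129/1.000 = 0.6129.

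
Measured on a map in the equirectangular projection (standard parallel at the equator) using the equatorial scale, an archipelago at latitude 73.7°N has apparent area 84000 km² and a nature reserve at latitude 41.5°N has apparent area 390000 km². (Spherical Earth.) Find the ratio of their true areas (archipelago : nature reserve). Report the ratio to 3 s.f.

On the plate carrée, areal scale = h·k = 1 × sec φ, so true area = apparent × cos φ.
True area of archipelago: 84000 × cos(73.7°) = 84000 × 0.2807 = 23580 km².
True area of nature reserve: 390000 × cos(41.5°) = 390000 × 0.7490 = 292100 km².
Ratio = 23580 / 292100 ≈ 0.0807.

0.0807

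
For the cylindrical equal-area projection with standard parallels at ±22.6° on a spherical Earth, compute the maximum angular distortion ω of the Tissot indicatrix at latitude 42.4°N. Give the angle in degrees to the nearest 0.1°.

Cylindrical equal-area (φ₀ = 22.6°): h = cos φ / cos 22.6° along meridians, k = cos 22.6° / cos φ along parallels; h·k = 1.
At 42.4°: h = 0.7999, k = 1.250; principal scales a = 1.250, b = 0.7999.
sin(ω/2) = (a − b)/(a + b) = 0.4503/2.050 = 0.2197, so ω = 2 arcsin(0.2197) ≈ 25.4°.

25.4°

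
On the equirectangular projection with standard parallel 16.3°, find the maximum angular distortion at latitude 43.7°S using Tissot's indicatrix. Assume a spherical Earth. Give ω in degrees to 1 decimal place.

16.2°

The equidistant cylindrical projection with φ₀ = 16.3° has h = 1 (meridians true) and k = cos φ₀ / cos φ along parallels.
At 43.7°: h = 1.000, k = 1.328; principal scales a = 1.328, b = 1.000.
sin(ω/2) = (a − b)/(a + b) = 0.3276/2.328 = 0.1407, so ω = 2 arcsin(0.1407) ≈ 16.2°.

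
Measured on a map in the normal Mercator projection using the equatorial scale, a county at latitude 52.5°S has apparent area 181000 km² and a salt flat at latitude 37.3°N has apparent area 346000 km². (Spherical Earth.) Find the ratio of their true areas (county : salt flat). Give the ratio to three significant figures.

0.306

Since Mercator area scale is 1/cos²φ, the true area equals the apparent area multiplied by cos²φ.
True area of county: 181000 × cos²(52.5°) = 181000 × 0.3706 = 67080 km².
True area of salt flat: 346000 × cos²(37.3°) = 346000 × 0.6328 = 218900 km².
Ratio = 67080 / 218900 ≈ 0.306.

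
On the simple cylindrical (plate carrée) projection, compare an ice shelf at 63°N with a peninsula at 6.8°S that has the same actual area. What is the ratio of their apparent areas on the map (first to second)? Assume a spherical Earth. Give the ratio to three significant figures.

Plate carrée maps x = Rλ, y = Rφ. The meridian scale is h = 1 and the parallel scale is k = 1/cos φ = sec φ.
Areal scale at 63°: h·k = 1.000 × 2.203 = 2.203.
Areal scale at 6.8°: h·k = 1.000 × 1.007 = 1.007.
Ratio = 2.203/1.007 ≈ 2.19.

2.19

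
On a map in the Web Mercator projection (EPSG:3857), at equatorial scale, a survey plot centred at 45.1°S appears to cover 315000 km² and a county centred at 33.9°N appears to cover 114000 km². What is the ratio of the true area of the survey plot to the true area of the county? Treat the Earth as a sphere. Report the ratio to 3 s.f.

On Mercator the areal scale is sec²φ, so true area = apparent × cos²φ.
True area of survey plot: 315000 × cos²(45.1°) = 315000 × 0.4983 = 157000 km².
True area of county: 114000 × cos²(33.9°) = 114000 × 0.6889 = 78540 km².
Ratio = 157000 / 78540 ≈ 2.00.

2.00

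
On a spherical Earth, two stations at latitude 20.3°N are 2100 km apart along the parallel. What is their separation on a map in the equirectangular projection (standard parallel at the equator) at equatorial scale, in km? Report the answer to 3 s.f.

In the plate carrée (x = Rλ, y = Rφ), meridians are true-scale (h = 1) and parallels are stretched by k = sec φ.
Along the parallel, k = sec 20.3° = 1/0.9379 = 1.066.
Map distance = 2100 × 1.066 ≈ 2240 km.

2240 km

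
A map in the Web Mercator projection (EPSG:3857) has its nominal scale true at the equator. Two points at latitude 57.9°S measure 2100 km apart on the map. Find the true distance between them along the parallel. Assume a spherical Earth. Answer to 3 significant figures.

The Mercator projection is conformal; its linear scale factor is the same in every direction and equals sec φ = 1/cos φ.
Along the parallel at 57.9°, map distances are exaggerated by k = sec 57.9° = 1.882.
True distance = 2100 / 1.882 = 2100 × cos 57.9° ≈ 1120 km.

1120 km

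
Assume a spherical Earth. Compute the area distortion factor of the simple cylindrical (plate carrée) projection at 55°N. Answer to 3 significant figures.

1.74

Plate carrée maps x = Rλ, y = Rφ. The meridian scale is h = 1 and the parallel scale is k = 1/cos φ = sec φ.
Areal scale = h·k = 1 × sec φ; at 55°, h = 1.000, k = 1.743, so h·k = 1.743.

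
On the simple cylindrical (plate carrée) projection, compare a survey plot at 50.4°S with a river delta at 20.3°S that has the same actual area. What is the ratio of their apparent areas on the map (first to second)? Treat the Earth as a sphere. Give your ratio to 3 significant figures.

In the plate carrée (x = Rλ, y = Rφ), meridians are true-scale (h = 1) and parallels are stretched by k = sec φ.
Areal scale at 50.4°: h·k = 1.000 × 1.569 = 1.569.
Areal scale at 20.3°: h·k = 1.000 × 1.066 = 1.066.
Ratio = 1.569/1.066 ≈ 1.47.

1.47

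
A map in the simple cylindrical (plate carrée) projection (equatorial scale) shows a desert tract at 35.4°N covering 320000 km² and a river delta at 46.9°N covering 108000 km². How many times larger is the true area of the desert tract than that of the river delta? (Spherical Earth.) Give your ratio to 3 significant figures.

3.53

On the plate carrée, areal scale = h·k = 1 × sec φ, so true area = apparent × cos φ.
True area of desert tract: 320000 × cos(35.4°) = 320000 × 0.8151 = 260800 km².
True area of river delta: 108000 × cos(46.9°) = 108000 × 0.6833 = 73790 km².
Ratio = 260800 / 73790 ≈ 3.53.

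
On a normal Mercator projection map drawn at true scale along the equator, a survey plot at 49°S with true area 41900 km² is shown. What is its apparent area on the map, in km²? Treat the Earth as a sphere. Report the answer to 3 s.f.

97300 km²

For Mercator, h = k = sec φ (a conformal cylindrical projection has a single point scale, 1/cos φ).
Areal scale = k² = sec²φ = 1/cos²(49°) = 1/0.6561² = 2.323.
Apparent area = 41900 × 2.323 ≈ 97300 km².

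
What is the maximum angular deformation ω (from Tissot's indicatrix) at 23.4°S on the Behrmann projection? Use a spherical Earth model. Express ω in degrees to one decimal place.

The Behrmann projection is cylindrical equal-area with φ₀ = 30°. Cylindrical equal-area (φ₀ = 30°): h = cos φ / cos 30° along meridians, k = cos 30° / cos φ along parallels; h·k = 1.
At 23.4°: h = 1.060, k = 0.9436; principal scales a = 1.060, b = 0.9436.
sin(ω/2) = (a − b)/(a + b) = 0.1161/2.003 = 0.05795, so ω = 2 arcsin(0.05795) ≈ 6.6°.

6.6°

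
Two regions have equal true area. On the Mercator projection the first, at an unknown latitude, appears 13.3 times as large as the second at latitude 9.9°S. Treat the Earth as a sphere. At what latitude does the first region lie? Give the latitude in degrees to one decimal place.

74.3°

On Mercator, (apparent₁)/(apparent₂) = sec²φ₁ / sec²φ₂ when true areas are equal.
cos²φ₂ / cos²φ₁ = 13.3  ⇒  cos φ₁ = cos 9.9° / √13.3 = 0.9851/3.647 = 0.2701.
φ₁ = arccos(0.2701) ≈ 74.3°.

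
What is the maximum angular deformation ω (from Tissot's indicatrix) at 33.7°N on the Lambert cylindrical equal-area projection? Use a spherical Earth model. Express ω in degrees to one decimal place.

The Lambert cylindrical equal-area projection is the cylindrical equal-area projection with its standard parallel at the equator (φ₀ = 0). A cylindrical equal-area projection with standard parallel φ₀ has meridian scale h = cos φ / cos φ₀ and parallel scale k = cos φ₀ / cos φ (so areas are preserved, h·k = 1).
At 33.7°: h = 0.8320, k = 1.202; principal scales a = 1.202, b = 0.8320.
sin(ω/2) = (a − b)/(a + b) = 0.3700/2.034 = 0.1819, so ω = 2 arcsin(0.1819) ≈ 21.0°.

21.0°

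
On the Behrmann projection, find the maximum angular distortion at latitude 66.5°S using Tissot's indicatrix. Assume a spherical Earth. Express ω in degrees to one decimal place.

81.1°

The Behrmann projection is cylindrical equal-area with φ₀ = 30°. Cylindrical equal-area (φ₀ = 30°): h = cos φ / cos 30° along meridians, k = cos 30° / cos φ along parallels; h·k = 1.
At 66.5°: h = 0.4604, k = 2.172; principal scales a = 2.172, b = 0.4604.
sin(ω/2) = (a − b)/(a + b) = 1.711/2.632 = 0.6502, so ω = 2 arcsin(0.6502) ≈ 81.1°.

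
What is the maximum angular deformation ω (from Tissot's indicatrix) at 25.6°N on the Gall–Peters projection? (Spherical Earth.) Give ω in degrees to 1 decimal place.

27.6°

The Gall–Peters projection is cylindrical equal-area with φ₀ = 45°. For cylindrical equal-area with standard parallel φ₀, h = cos φ / cos φ₀ and k = cos φ₀ / cos φ, so h·k = 1.
At 25.6°: h = 1.275, k = 0.7841; principal scales a = 1.275, b = 0.7841.
sin(ω/2) = (a − b)/(a + b) = 0.4913/2.059 = 0.2386, so ω = 2 arcsin(0.2386) ≈ 27.6°.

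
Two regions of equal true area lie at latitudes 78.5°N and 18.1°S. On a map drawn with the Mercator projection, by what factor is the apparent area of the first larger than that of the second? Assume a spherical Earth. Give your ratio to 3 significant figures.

22.7

Mercator is conformal with k = sec φ, so areal scale = k² = sec²φ.
At 78.5°: sec²(78.5°) = 1/0.1994² = 25.16.
At 18.1°: sec²(18.1°) = 1/0.9505² = 1.107.
Ratio = 25.16/1.107 = cos²(18.1°)/cos²(78.5°) ≈ 22.7.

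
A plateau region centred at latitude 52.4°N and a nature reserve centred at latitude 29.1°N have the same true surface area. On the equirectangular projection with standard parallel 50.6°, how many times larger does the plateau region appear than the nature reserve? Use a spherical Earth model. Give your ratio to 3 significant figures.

1.43

In the equirectangular projection with standard parallel φ₀ = 50.6° (x = Rλ cos φ₀, y = Rφ), meridians are true-scale (h = 1) and the parallel scale is k = cos φ₀ / cos φ.
Areal scale at 52.4°: h·k = 1.000 × 1.040 = 1.040.
Areal scale at 29.1°: h·k = 1.000 × 0.7264 = 0.7264.
Ratio = 1.040/0.7264 ≈ 1.43.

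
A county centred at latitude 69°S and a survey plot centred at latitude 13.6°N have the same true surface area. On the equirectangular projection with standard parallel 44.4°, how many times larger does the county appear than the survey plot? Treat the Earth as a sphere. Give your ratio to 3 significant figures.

2.71

With standard parallel φ₀ = 44.4°, the equirectangular projection gives x = Rλ cos φ₀, y = Rφ, so h = 1 and k = cos 44.4° / cos φ.
Areal scale at 69°: h·k = 1.000 × 1.994 = 1.994.
Areal scale at 13.6°: h·k = 1.000 × 0.7351 = 0.7351.
Ratio = 1.994/0.7351 ≈ 2.71.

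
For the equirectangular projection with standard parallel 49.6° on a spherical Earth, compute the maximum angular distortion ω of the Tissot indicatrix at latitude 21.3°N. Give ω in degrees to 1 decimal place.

20.7°

With standard parallel φ₀ = 49.6°, the equirectangular projection gives x = Rλ cos φ₀, y = Rφ, so h = 1 and k = cos 49.6° / cos φ.
At 21.3°: h = 1.000, k = 0.6956; principal scales a = 1.000, b = 0.6956.
sin(ω/2) = (a − b)/(a + b) = 0.3044/1.696 = 0.1795, so ω = 2 arcsin(0.1795) ≈ 20.7°.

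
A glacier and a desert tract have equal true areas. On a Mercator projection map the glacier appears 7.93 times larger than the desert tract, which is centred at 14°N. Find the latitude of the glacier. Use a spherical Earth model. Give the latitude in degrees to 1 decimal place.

On Mercator, (apparent₁)/(apparent₂) = sec²φ₁ / sec²φ₂ when true areas are equal.
cos²φ₂ / cos²φ₁ = 7.93  ⇒  cos φ₁ = cos 14° / √7.93 = 0.9703/2.816 = 0.3446.
φ₁ = arccos(0.3446) ≈ 69.8°.

69.8°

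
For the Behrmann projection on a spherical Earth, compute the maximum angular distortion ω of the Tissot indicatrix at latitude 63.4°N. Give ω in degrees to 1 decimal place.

70.6°

Behrmann is a cylindrical equal-area projection with standard parallels at ±30°. A cylindrical equal-area projection with standard parallel φ₀ has meridian scale h = cos φ / cos φ₀ and parallel scale k = cos φ₀ / cos φ (so areas are preserved, h·k = 1).
At 63.4°: h = 0.5170, k = 1.934; principal scales a = 1.934, b = 0.5170.
sin(ω/2) = (a − b)/(a + b) = 1.417/2.451 = 0.5781, so ω = 2 arcsin(0.5781) ≈ 70.6°.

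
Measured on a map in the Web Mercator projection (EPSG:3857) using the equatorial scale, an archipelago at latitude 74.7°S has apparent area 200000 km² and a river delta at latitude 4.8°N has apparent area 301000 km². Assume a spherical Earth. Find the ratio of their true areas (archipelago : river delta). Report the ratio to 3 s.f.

0.0466

On Mercator the areal scale is sec²φ, so true area = apparent × cos²φ.
True area of archipelago: 200000 × cos²(74.7°) = 200000 × 0.06963 = 13930 km².
True area of river delta: 301000 × cos²(4.8°) = 301000 × 0.9930 = 298900 km².
Ratio = 13930 / 298900 ≈ 0.0466.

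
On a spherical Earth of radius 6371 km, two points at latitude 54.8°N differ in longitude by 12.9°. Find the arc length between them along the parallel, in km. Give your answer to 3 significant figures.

827 km

Arc length along a parallel = R cos φ · Δλ (with Δλ in radians).
= 6371 × cos 54.8° × (12.9° × π/180) = 6371 × 0.5764 × 0.2251 ≈ 827 km.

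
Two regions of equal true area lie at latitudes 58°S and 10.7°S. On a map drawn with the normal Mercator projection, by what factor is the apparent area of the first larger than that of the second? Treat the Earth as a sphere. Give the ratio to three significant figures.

Mercator areal scale is sec²φ.
At 58°: sec²(58°) = 1/0.5299² = 3.561.
At 10.7°: sec²(10.7°) = 1/0.9826² = 1.036.
Ratio = 3.561/1.036 = cos²(10.7°)/cos²(58°) ≈ 3.44.

3.44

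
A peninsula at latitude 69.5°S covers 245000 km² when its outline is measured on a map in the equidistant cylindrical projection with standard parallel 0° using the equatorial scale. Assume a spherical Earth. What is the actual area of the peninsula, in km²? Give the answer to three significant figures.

85800 km²

For the equirectangular projection with φ₀ = 0 (plate carrée), h = 1 along meridians and k = sec φ along parallels.
Areal scale = h·k = 1 × sec φ; at 69.5°, h = 1.000, k = 2.855, so h·k = 2.855.
True area = apparent / (areal scale) = 245000 / 2.855 ≈ 85800 km².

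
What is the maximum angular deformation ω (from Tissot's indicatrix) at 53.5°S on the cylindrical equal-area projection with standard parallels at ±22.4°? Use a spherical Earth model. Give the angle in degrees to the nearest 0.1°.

A cylindrical equal-area projection with standard parallel φ₀ has meridian scale h = cos φ / cos φ₀ and parallel scale k = cos φ₀ / cos φ (so areas are preserved, h·k = 1).
At 53.5°: h = 0.6434, k = 1.554; principal scales a = 1.554, b = 0.6434.
sin(ω/2) = (a − b)/(a + b) = 0.9110/2.198 = 0.4145, so ω = 2 arcsin(0.4145) ≈ 49.0°.

49.0°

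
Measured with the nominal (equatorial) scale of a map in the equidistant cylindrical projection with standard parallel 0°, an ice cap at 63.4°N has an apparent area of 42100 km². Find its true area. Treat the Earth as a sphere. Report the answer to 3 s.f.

18900 km²

Plate carrée maps x = Rλ, y = Rφ. The meridian scale is h = 1 and the parallel scale is k = 1/cos φ = sec φ.
Areal scale = h·k = 1 × sec φ; at 63.4°, h = 1.000, k = 2.233, so h·k = 2.233.
True area = apparent / (areal scale) = 42100 / 2.233 ≈ 18900 km².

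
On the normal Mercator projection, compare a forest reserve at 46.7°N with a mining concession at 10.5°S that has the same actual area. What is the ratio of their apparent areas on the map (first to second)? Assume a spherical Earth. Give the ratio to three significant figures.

On Mercator, area is exaggerated by sec²φ = 1/cos²φ.
At 46.7°: sec²(46.7°) = 1/0.6858² = 2.126.
At 10.5°: sec²(10.5°) = 1/0.9833² = 1.034.
Ratio = 2.126/1.034 = cos²(10.5°)/cos²(46.7°) ≈ 2.06.

2.06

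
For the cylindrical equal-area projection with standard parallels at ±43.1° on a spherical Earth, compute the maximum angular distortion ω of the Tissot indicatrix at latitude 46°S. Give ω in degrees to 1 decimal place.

Cylindrical equal-area (φ₀ = 43.1°): h = cos φ / cos 43.1° along meridians, k = cos 43.1° / cos φ along parallels; h·k = 1.
At 46°: h = 0.9514, k = 1.051; principal scales a = 1.051, b = 0.9514.
sin(ω/2) = (a − b)/(a + b) = 0.09973/2.002 = 0.04981, so ω = 2 arcsin(0.04981) ≈ 5.7°.

5.7°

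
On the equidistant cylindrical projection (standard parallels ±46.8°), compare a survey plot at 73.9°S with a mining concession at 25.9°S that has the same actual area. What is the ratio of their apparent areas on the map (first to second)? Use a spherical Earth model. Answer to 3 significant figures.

3.24

The equidistant cylindrical projection with φ₀ = 46.8° has h = 1 (meridians true) and k = cos φ₀ / cos φ along parallels.
Areal scale at 73.9°: h·k = 1.000 × 2.468 = 2.468.
Areal scale at 25.9°: h·k = 1.000 × 0.7610 = 0.7610.
Ratio = 2.468/0.7610 ≈ 3.24.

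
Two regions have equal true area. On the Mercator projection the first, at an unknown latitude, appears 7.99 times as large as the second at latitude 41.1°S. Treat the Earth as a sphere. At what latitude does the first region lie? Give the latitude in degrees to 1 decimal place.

74.5°

Mercator areal scale is sec²φ, so apparent-area ratio = sec²φ₁ / sec²φ₂ = cos²φ₂ / cos²φ₁.
cos²φ₂ / cos²φ₁ = 7.99  ⇒  cos φ₁ = cos 41.1° / √7.99 = 0.7536/2.827 = 0.2666.
φ₁ = arccos(0.2666) ≈ 74.5°.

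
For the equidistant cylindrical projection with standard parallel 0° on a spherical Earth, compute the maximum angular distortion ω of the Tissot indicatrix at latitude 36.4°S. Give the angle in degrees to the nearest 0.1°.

Plate carrée maps x = Rλ, y = Rφ. The meridian scale is h = 1 and the parallel scale is k = 1/cos φ = sec φ.
At 36.4°: h = 1.000, k = 1.242; principal scales a = 1.242, b = 1.000.
sin(ω/2) = (a − b)/(a + b) = 0.2424/2.242 = 0.1081, so ω = 2 arcsin(0.1081) ≈ 12.4°.

12.4°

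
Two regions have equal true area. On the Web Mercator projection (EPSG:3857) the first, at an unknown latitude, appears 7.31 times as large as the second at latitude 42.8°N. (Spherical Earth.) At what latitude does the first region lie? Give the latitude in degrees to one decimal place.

For equal true areas on Mercator, apparent areas scale as sec²φ, so the ratio is cos²φ₂ / cos²φ₁.
cos²φ₂ / cos²φ₁ = 7.31  ⇒  cos φ₁ = cos 42.8° / √7.31 = 0.7337/2.704 = 0.2714.
φ₁ = arccos(0.2714) ≈ 74.3°.

74.3°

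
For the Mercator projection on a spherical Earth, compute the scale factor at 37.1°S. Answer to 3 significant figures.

1.25

For Mercator, h = k = sec φ (a conformal cylindrical projection has a single point scale, 1/cos φ).
k = 1/cos 37.1° = 1/0.7976 = 1.254.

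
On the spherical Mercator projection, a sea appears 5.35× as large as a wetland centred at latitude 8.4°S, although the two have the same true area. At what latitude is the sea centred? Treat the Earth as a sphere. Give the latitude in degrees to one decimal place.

Mercator areal scale is sec²φ, so apparent-area ratio = sec²φ₁ / sec²φ₂ = cos²φ₂ / cos²φ₁.
cos²φ₂ / cos²φ₁ = 5.35  ⇒  cos φ₁ = cos 8.4° / √5.35 = 0.9893/2.313 = 0.4277.
φ₁ = arccos(0.4277) ≈ 64.7°.

64.7°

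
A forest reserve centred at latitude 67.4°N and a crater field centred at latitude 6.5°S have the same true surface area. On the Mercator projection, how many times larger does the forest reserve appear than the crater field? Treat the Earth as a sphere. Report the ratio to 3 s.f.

Mercator is conformal with k = sec φ, so areal scale = k² = sec²φ.
At 67.4°: sec²(67.4°) = 1/0.3843² = 6.771.
At 6.5°: sec²(6.5°) = 1/0.9936² = 1.013.
Ratio = 6.771/1.013 = cos²(6.5°)/cos²(67.4°) ≈ 6.68.

6.68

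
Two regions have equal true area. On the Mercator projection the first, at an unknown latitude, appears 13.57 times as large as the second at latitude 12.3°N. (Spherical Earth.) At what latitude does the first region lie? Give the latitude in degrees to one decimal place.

74.6°

On Mercator, (apparent₁)/(apparent₂) = sec²φ₁ / sec²φ₂ when true areas are equal.
cos²φ₂ / cos²φ₁ = 13.57  ⇒  cos φ₁ = cos 12.3° / √13.57 = 0.9770/3.684 = 0.2652.
φ₁ = arccos(0.2652) ≈ 74.6°.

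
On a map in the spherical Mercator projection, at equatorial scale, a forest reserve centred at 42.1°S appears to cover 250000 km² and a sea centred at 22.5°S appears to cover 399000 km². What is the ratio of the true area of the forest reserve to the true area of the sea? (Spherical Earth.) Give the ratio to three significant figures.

0.404

On Mercator the areal scale is sec²φ, so true area = apparent × cos²φ.
True area of forest reserve: 250000 × cos²(42.1°) = 250000 × 0.5505 = 137600 km².
True area of sea: 399000 × cos²(22.5°) = 399000 × 0.8536 = 340600 km².
Ratio = 137600 / 340600 ≈ 0.404.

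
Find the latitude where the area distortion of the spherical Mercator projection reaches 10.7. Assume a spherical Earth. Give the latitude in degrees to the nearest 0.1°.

Mercator areal scale is sec²φ.
sec²φ = 10.7  ⇒  cos²φ = 0.09346  ⇒  cos φ = 0.3057.
φ = arccos(0.3057) ≈ 72.2°.

72.2°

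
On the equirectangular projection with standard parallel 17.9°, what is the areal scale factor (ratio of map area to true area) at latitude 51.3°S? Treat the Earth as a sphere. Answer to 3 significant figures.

With standard parallel φ₀ = 17.9°, the equirectangular projection gives x = Rλ cos φ₀, y = Rφ, so h = 1 and k = cos 17.9° / cos φ.
Areal scale = h·k = 1 × cos φ₀ / cos φ; at 51.3°, h = 1.000, k = 1.522, so h·k = 1.522.

1.52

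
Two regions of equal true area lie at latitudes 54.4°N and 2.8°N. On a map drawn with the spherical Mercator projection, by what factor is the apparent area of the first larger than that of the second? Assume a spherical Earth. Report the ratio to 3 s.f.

Mercator areal scale is sec²φ.
At 54.4°: sec²(54.4°) = 1/0.5821² = 2.951.
At 2.8°: sec²(2.8°) = 1/0.9988² = 1.002.
Ratio = 2.951/1.002 = cos²(2.8°)/cos²(54.4°) ≈ 2.94.

2.94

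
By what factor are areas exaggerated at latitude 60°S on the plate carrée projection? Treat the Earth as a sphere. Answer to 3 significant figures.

For the equirectangular projection with φ₀ = 0 (plate carrée), h = 1 along meridians and k = sec φ along parallels.
Areal scale = h·k = 1 × sec φ; at 60°, h = 1.000, k = 2.000, so h·k = 2.000.

2.00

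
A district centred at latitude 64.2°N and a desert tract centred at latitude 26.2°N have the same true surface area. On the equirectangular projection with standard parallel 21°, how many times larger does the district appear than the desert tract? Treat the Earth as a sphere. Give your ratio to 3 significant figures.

The equidistant cylindrical projection with φ₀ = 21° has h = 1 (meridians true) and k = cos φ₀ / cos φ along parallels.
Areal scale at 64.2°: h·k = 1.000 × 2.145 = 2.145.
Areal scale at 26.2°: h·k = 1.000 × 1.040 = 1.040.
Ratio = 2.145/1.040 ≈ 2.06.

2.06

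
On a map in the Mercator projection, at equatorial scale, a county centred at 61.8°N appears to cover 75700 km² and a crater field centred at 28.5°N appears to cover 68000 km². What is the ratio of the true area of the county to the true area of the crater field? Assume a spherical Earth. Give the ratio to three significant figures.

0.322

Since Mercator area scale is 1/cos²φ, the true area equals the apparent area multiplied by cos²φ.
True area of county: 75700 × cos²(61.8°) = 75700 × 0.2233 = 16900 km².
True area of crater field: 68000 × cos²(28.5°) = 68000 × 0.7723 = 52520 km².
Ratio = 16900 / 52520 ≈ 0.322.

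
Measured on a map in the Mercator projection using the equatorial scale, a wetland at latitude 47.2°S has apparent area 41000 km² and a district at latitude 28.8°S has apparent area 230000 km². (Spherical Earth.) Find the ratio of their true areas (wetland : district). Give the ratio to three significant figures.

Mercator's areal exaggeration is sec²φ; hence true area = (apparent area) · cos²φ.
True area of wetland: 41000 × cos²(47.2°) = 41000 × 0.4616 = 18930 km².
True area of district: 230000 × cos²(28.8°) = 230000 × 0.7679 = 176600 km².
Ratio = 18930 / 176600 ≈ 0.107.

0.107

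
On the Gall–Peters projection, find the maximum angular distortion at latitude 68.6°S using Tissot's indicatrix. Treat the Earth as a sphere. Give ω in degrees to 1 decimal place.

Gall–Peters is a cylindrical equal-area projection with standard parallels at ±45°. For cylindrical equal-area with standard parallel φ₀, h = cos φ / cos φ₀ and k = cos φ₀ / cos φ, so h·k = 1.
At 68.6°: h = 0.5160, k = 1.938; principal scales a = 1.938, b = 0.5160.
sin(ω/2) = (a − b)/(a + b) = 1.422/2.454 = 0.5794, so ω = 2 arcsin(0.5794) ≈ 70.8°.

70.8°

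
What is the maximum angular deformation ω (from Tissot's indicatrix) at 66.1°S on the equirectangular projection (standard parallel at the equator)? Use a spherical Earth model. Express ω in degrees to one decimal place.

50.1°

For the equirectangular projection with φ₀ = 0 (plate carrée), h = 1 along meridians and k = sec φ along parallels.
At 66.1°: h = 1.000, k = 2.468; principal scales a = 2.468, b = 1.000.
sin(ω/2) = (a − b)/(a + b) = 1.468/3.468 = 0.4233, so ω = 2 arcsin(0.4233) ≈ 50.1°.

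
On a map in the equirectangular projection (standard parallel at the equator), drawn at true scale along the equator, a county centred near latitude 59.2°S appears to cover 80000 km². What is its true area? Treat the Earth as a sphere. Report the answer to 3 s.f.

41000 km²

For the equirectangular projection with φ₀ = 0 (plate carrée), h = 1 along meridians and k = sec φ along parallels.
Areal scale = h·k = 1 × sec φ; at 59.2°, h = 1.000, k = 1.953, so h·k = 1.953.
True area = apparent / (areal scale) = 80000 / 1.953 ≈ 41000 km².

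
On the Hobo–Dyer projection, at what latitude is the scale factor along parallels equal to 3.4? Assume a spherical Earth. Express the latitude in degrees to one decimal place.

76.5°

Hobo–Dyer is a cylindrical equal-area projection with standard parallels at ±37.5°. For cylindrical equal-area with standard parallel φ₀, h = cos φ / cos φ₀ and k = cos φ₀ / cos φ, so h·k = 1.
k = cos φ₀ / cos φ = 3.4  ⇒  cos φ = cos 37.5° / 3.4 = 0.2333.
φ = arccos(0.2333) ≈ 76.5°.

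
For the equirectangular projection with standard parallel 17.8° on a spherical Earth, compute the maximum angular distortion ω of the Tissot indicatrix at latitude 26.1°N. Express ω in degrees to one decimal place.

3.4°

The equidistant cylindrical projection with φ₀ = 17.8° has h = 1 (meridians true) and k = cos φ₀ / cos φ along parallels.
At 26.1°: h = 1.000, k = 1.060; principal scales a = 1.060, b = 1.000.
sin(ω/2) = (a − b)/(a + b) = 0.06025/2.060 = 0.02924, so ω = 2 arcsin(0.02924) ≈ 3.4°.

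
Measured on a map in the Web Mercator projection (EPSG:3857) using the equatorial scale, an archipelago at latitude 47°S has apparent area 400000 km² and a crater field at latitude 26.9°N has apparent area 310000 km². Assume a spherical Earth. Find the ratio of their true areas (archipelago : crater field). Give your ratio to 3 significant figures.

Mercator's areal exaggeration is sec²φ; hence true area = (apparent area) · cos²φ.
True area of archipelago: 400000 × cos²(47°) = 400000 × 0.4651 = 186000 km².
True area of crater field: 310000 × cos²(26.9°) = 310000 × 0.7953 = 246500 km².
Ratio = 186000 / 246500 ≈ 0.755.

0.755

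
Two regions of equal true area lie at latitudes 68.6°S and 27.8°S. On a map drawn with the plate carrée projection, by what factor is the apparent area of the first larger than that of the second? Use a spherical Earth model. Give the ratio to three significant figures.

2.42

Plate carrée maps x = Rλ, y = Rφ. The meridian scale is h = 1 and the parallel scale is k = 1/cos φ = sec φ.
Areal scale at 68.6°: h·k = 1.000 × 2.741 = 2.741.
Areal scale at 27.8°: h·k = 1.000 × 1.130 = 1.130.
Ratio = 2.741/1.130 ≈ 2.42.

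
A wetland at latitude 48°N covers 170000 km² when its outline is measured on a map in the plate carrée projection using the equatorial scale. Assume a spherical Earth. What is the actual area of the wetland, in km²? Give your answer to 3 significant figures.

Plate carrée maps x = Rλ, y = Rφ. The meridian scale is h = 1 and the parallel scale is k = 1/cos φ = sec φ.
Areal scale = h·k = 1 × sec φ; at 48°, h = 1.000, k = 1.494, so h·k = 1.494.
True area = apparent / (areal scale) = 170000 / 1.494 ≈ 114000 km².

114000 km²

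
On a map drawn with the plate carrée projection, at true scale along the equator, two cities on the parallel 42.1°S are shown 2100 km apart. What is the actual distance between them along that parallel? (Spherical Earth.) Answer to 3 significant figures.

1560 km

In the plate carrée (x = Rλ, y = Rφ), meridians are true-scale (h = 1) and parallels are stretched by k = sec φ.
Along the parallel at 42.1°, map distances are exaggerated by k = sec 42.1° = 1.348.
True distance = 2100 / 1.348 = 2100 × cos 42.1° ≈ 1560 km.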